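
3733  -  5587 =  - 1854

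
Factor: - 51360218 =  - 2^1 * 7^1*13^1*  29^1 * 37^1*263^1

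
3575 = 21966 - 18391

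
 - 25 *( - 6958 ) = 173950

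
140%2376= 140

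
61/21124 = 61/21124= 0.00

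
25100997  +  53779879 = 78880876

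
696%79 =64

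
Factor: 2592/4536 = 4/7 =2^2* 7^( - 1 )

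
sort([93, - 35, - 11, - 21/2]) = [ - 35, - 11  , - 21/2, 93 ] 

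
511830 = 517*990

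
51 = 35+16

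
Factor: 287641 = 19^1 * 15139^1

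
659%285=89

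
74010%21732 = 8814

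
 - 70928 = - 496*143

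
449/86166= 449/86166 =0.01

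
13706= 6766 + 6940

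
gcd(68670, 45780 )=22890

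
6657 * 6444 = 42897708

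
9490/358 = 26 + 91/179 = 26.51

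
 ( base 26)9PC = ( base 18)12EE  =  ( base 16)1A5A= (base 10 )6746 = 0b1101001011010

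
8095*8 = 64760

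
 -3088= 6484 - 9572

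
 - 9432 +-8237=-17669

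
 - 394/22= - 197/11 = -17.91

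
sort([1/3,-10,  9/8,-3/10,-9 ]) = [  -  10,  -  9,-3/10 , 1/3,  9/8]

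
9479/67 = 141+32/67 = 141.48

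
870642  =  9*96738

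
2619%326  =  11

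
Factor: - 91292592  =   - 2^4*3^1*67^1*28387^1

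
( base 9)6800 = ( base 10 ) 5022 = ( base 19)dh6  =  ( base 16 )139e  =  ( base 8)11636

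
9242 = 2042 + 7200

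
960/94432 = 30/2951  =  0.01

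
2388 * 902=2153976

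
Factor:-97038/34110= - 5391/1895 = -3^2*5^ ( - 1)*379^ ( - 1) * 599^1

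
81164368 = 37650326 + 43514042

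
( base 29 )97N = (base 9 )11621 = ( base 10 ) 7795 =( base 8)17163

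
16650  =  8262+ 8388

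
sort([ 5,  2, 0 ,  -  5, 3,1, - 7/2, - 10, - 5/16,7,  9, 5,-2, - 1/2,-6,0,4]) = [ - 10, - 6,-5, - 7/2, - 2,-1/2, - 5/16,0 , 0,1,2, 3,4,5,5,7,9 ]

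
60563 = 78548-17985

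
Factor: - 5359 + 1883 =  - 2^2 * 11^1* 79^1= - 3476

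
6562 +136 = 6698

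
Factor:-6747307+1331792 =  - 5^1*7^1*359^1*431^1 = - 5415515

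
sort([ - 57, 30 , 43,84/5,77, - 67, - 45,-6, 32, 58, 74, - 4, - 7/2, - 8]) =[ - 67,  -  57, - 45, - 8, - 6,- 4 , -7/2, 84/5, 30, 32, 43,  58,74, 77]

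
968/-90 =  - 11 + 11/45 =- 10.76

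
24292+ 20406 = 44698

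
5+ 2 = 7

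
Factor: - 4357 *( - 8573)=4357^1*8573^1 = 37352561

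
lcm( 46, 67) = 3082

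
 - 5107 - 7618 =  - 12725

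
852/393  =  284/131 = 2.17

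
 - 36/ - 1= 36/1 = 36.00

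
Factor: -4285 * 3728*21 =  - 2^4*3^1*5^1*7^1*233^1*857^1 =- 335464080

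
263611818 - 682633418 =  - 419021600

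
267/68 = 267/68 =3.93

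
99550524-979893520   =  -880342996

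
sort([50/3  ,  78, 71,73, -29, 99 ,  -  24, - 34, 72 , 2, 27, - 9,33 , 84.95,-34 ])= [ - 34,-34,-29, -24, -9,  2, 50/3, 27, 33, 71, 72, 73, 78, 84.95, 99 ] 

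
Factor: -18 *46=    - 828 =-2^2*3^2*23^1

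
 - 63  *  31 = -1953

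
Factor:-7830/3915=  - 2^1= -2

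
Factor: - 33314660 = -2^2*5^1 * 113^1* 14741^1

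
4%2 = 0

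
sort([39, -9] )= [  -  9, 39]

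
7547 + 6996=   14543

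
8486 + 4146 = 12632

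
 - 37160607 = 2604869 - 39765476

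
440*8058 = 3545520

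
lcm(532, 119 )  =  9044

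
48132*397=19108404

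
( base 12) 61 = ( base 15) 4d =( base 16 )49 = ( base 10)73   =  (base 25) 2N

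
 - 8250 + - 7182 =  - 15432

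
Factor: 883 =883^1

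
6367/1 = 6367 = 6367.00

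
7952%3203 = 1546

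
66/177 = 22/59 = 0.37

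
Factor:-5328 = - 2^4*3^2*37^1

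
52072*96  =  4998912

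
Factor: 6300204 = 2^2*3^1*525017^1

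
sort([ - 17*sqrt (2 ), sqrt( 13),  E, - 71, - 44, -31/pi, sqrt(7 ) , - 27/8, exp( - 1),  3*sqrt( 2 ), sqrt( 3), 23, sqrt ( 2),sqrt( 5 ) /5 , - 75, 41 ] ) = [ - 75, - 71, - 44,-17*sqrt(2), - 31/pi, - 27/8, exp(-1),sqrt ( 5 )/5,sqrt( 2 ) , sqrt( 3),sqrt( 7),E,  sqrt( 13), 3 * sqrt ( 2 ),23,  41 ] 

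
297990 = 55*5418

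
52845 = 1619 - -51226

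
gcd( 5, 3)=1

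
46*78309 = 3602214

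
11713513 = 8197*1429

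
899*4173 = 3751527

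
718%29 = 22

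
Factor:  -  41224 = -2^3*5153^1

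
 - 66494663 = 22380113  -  88874776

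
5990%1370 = 510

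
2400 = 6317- 3917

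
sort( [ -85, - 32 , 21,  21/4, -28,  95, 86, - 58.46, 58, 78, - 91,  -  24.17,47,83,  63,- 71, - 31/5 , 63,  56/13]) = [ - 91, - 85 , - 71 , - 58.46, -32, - 28, -24.17, - 31/5,56/13,21/4, 21, 47, 58,  63, 63,78,83, 86,95]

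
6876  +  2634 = 9510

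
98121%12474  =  10803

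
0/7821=0  =  0.00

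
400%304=96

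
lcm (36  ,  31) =1116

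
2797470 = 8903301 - 6105831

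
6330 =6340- 10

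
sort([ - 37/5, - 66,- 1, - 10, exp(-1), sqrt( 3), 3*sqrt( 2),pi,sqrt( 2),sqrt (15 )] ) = [-66, -10,- 37/5, - 1, exp(  -  1 ),sqrt( 2 ), sqrt(3) , pi,sqrt( 15),3*sqrt(2 ) ] 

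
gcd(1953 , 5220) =9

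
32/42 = 16/21 = 0.76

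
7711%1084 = 123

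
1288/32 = 161/4 = 40.25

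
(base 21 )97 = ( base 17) B9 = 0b11000100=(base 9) 237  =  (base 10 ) 196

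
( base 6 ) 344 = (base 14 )9A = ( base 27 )51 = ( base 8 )210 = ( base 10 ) 136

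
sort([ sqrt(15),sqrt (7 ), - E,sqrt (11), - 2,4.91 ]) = [-E, - 2,sqrt(7),sqrt ( 11),  sqrt(15), 4.91]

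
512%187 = 138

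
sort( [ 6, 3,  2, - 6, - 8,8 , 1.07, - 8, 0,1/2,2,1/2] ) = [ - 8, - 8, - 6,0,1/2,1/2,1.07, 2, 2,3,6, 8]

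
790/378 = 2 + 17/189= 2.09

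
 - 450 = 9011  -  9461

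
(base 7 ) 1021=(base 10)358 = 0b101100110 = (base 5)2413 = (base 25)e8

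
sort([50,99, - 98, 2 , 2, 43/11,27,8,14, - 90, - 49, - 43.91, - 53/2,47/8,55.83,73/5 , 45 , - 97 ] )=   [-98,-97, - 90,-49, - 43.91, - 53/2, 2,2,  43/11 , 47/8, 8, 14, 73/5, 27,45 , 50,55.83,99 ]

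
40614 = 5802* 7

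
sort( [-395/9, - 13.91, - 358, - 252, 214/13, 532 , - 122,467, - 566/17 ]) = [ - 358,-252,  -  122,  -  395/9,-566/17, - 13.91, 214/13 , 467 , 532]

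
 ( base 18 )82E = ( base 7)10463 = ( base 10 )2642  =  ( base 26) 3ng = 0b101001010010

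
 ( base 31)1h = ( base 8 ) 60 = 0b110000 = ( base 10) 48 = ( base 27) 1L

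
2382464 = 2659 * 896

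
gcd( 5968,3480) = 8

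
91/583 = 91/583  =  0.16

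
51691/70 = 738  +  31/70 = 738.44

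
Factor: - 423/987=-3^1*7^(-1 ) = -3/7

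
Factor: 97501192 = 2^3*12187649^1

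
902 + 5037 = 5939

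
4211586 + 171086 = 4382672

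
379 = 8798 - 8419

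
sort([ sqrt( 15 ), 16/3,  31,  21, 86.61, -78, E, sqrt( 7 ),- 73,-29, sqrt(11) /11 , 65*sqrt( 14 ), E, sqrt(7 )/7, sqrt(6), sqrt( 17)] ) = [- 78,-73,-29,  sqrt(11) /11,sqrt (7)/7, sqrt(6) , sqrt(7), E, E, sqrt( 15 ), sqrt(17 ), 16/3, 21 , 31, 86.61, 65*sqrt( 14 )] 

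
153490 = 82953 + 70537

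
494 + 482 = 976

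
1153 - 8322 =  - 7169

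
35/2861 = 35/2861 = 0.01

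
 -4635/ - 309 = 15  +  0/1 = 15.00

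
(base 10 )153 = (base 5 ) 1103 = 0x99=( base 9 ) 180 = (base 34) 4H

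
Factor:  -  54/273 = -2^1*3^2*7^( - 1)*13^( - 1 ) = -18/91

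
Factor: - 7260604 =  - 2^2*13^1*139627^1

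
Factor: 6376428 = 2^2*3^3 *17^1*23^1 * 151^1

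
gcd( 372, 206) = 2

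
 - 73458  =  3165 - 76623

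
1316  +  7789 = 9105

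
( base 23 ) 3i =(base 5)322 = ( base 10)87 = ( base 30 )2R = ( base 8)127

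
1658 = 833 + 825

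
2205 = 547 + 1658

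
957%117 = 21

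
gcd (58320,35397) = 81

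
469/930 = 469/930=0.50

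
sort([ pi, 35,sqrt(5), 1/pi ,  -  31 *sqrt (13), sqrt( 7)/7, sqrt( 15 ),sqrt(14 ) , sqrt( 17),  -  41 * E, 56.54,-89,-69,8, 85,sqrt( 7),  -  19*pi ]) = [ - 31*sqrt(13 ),-41*E,-89,  -  69,-19*pi, 1/pi, sqrt(7 )/7,sqrt(5), sqrt( 7),pi, sqrt(14),sqrt(15 ),sqrt( 17 ), 8,35, 56.54,  85 ]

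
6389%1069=1044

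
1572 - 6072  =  -4500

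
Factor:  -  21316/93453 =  - 2^2*3^( - 1)*73^2 * 31151^(-1)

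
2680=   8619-5939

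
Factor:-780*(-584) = 455520= 2^5*3^1*5^1 * 13^1*73^1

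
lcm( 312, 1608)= 20904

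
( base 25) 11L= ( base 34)JP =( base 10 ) 671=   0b1010011111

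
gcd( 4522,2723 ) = 7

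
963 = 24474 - 23511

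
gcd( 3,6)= 3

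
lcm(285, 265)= 15105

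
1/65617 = 1/65617= 0.00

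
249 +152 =401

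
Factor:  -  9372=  - 2^2*3^1*11^1 *71^1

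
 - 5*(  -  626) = 3130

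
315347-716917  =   - 401570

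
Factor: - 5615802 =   -  2^1*3^2*101^1*3089^1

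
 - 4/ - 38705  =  4/38705 =0.00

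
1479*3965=5864235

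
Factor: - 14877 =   -  3^3*19^1*29^1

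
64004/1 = 64004 = 64004.00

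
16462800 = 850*19368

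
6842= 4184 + 2658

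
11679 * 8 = 93432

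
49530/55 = 900 + 6/11 = 900.55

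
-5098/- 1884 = 2 + 665/942=2.71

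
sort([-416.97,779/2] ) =[- 416.97, 779/2]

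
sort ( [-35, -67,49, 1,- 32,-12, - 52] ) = [ - 67,-52,-35, - 32 ,-12,  1, 49]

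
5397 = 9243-3846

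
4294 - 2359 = 1935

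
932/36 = 25+8/9 = 25.89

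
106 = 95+11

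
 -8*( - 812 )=6496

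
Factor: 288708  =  2^2 * 3^1 *7^2*491^1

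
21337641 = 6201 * 3441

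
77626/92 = 843+35/46 = 843.76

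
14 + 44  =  58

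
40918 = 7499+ 33419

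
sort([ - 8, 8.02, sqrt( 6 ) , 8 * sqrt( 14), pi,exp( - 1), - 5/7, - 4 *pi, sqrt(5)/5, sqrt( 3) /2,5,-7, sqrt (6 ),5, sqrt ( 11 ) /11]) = [ - 4*pi , - 8, - 7, - 5/7,sqrt (11)/11, exp( - 1), sqrt(5 ) /5, sqrt( 3) /2,  sqrt( 6 ),sqrt( 6),pi , 5,  5, 8.02, 8*sqrt( 14)]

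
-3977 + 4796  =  819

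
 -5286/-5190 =881/865= 1.02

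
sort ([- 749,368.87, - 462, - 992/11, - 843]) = [-843 ,  -  749, - 462, - 992/11,368.87 ] 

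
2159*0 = 0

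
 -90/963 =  - 10/107 = - 0.09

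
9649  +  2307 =11956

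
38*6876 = 261288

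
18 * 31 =558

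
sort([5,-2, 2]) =[ - 2, 2, 5]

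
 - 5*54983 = -274915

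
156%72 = 12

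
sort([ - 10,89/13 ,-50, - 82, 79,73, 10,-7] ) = [  -  82, - 50,-10,-7,89/13,10, 73, 79]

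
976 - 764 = 212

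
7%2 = 1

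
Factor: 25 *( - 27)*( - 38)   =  2^1  *3^3* 5^2 * 19^1 = 25650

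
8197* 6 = 49182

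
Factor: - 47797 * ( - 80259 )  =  3836139423=3^1*31^1 * 863^1*47797^1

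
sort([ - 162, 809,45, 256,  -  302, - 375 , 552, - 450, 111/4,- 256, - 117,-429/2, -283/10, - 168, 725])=[-450,-375, - 302, - 256,-429/2, - 168, - 162,  -  117 ,-283/10, 111/4,  45, 256,552, 725, 809 ]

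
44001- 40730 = 3271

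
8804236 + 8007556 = 16811792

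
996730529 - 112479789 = 884250740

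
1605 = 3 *535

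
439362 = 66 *6657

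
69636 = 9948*7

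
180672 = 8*22584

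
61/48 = 61/48 = 1.27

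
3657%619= 562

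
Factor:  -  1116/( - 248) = 9/2=2^(-1)*3^2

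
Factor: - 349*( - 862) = 300838 = 2^1 * 349^1 * 431^1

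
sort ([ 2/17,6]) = [2/17,6 ]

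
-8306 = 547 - 8853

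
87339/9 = 9704 + 1/3 = 9704.33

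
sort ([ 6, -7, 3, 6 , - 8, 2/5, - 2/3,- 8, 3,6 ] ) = [-8, - 8,  -  7,- 2/3,2/5,3,3, 6, 6,6]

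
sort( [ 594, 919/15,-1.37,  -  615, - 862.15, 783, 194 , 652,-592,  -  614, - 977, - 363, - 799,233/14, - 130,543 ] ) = [ - 977, - 862.15, - 799, - 615 , -614, - 592, - 363,  -  130, - 1.37, 233/14, 919/15,  194,543,594  ,  652, 783 ]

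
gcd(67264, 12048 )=16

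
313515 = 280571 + 32944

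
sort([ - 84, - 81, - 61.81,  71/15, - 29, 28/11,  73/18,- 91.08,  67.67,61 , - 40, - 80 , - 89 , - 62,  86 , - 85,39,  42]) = [ - 91.08 , - 89, - 85, - 84, - 81, - 80, - 62,-61.81, - 40, - 29,28/11,73/18, 71/15, 39 , 42 , 61, 67.67, 86] 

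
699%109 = 45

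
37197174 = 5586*6659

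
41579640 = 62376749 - 20797109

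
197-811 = - 614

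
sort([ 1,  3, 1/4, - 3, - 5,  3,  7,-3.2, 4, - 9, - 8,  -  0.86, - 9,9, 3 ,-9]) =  [-9, - 9 ,-9,-8, - 5,-3.2,-3, - 0.86,1/4, 1, 3, 3, 3,  4,  7,9] 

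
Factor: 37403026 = 2^1*17^1*1100089^1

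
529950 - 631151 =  - 101201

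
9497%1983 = 1565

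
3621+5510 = 9131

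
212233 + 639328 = 851561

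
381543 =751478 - 369935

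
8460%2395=1275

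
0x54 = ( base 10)84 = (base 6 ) 220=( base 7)150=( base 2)1010100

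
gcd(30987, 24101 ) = 3443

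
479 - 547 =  - 68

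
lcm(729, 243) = 729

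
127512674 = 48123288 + 79389386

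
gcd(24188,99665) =1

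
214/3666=107/1833=0.06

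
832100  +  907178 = 1739278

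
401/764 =401/764 = 0.52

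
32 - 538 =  - 506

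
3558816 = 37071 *96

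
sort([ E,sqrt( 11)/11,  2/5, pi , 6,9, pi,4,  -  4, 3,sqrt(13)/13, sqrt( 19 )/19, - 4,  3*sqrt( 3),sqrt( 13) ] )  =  [ - 4,  -  4,sqrt(19)/19,sqrt( 13 )/13,sqrt(11) /11,  2/5, E,3, pi, pi,sqrt( 13),  4,3 * sqrt( 3 ),6,9] 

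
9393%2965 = 498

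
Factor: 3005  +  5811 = 2^4*19^1*29^1 = 8816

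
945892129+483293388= 1429185517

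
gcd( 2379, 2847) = 39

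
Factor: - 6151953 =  - 3^1*19^1* 37^1*2917^1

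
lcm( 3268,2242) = 192812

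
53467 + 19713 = 73180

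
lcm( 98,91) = 1274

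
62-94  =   - 32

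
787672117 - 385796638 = 401875479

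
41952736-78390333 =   -  36437597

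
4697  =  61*77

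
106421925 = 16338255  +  90083670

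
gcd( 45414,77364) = 18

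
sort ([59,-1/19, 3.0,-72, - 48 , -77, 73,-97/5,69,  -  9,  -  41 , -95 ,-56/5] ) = [ - 95, - 77, - 72,  -  48 , - 41,-97/5 ,-56/5,  -  9,- 1/19, 3.0,59 , 69,73]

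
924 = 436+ 488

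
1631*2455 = 4004105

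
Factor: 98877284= 2^2*11^1*47^1* 137^1 * 349^1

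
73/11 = 6 +7/11 =6.64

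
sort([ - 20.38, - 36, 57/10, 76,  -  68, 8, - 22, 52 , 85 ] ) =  [ - 68  , - 36, - 22, - 20.38, 57/10,8,52, 76, 85]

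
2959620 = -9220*( - 321) 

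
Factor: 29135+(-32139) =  - 3004 = - 2^2*751^1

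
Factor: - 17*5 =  - 5^1*17^1 = -  85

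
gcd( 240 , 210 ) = 30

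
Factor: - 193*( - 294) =56742= 2^1*3^1*7^2*193^1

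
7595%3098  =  1399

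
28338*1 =28338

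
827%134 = 23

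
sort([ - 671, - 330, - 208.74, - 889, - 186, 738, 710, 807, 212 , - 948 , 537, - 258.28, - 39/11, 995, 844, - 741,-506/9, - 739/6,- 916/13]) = [- 948, - 889, - 741,  -  671,-330, - 258.28, - 208.74, - 186,  -  739/6 , -916/13, - 506/9, - 39/11, 212, 537, 710,738, 807, 844, 995]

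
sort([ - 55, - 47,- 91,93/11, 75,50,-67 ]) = [ - 91, -67,-55, - 47,93/11,50, 75 ] 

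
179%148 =31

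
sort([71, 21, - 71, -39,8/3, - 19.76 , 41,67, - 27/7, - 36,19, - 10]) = [ - 71,-39 ,-36, - 19.76,-10,-27/7,8/3,19,21,41, 67 , 71] 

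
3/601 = 3/601 =0.00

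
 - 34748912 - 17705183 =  - 52454095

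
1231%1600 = 1231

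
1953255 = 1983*985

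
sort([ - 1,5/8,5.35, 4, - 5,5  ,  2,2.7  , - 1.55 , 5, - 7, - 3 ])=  [ - 7,-5, - 3, - 1.55, - 1,5/8,2,2.7,4,5 , 5,5.35 ]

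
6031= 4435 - -1596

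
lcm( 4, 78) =156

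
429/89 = 4 + 73/89= 4.82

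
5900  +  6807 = 12707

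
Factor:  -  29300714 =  - 2^1*14650357^1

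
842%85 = 77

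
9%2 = 1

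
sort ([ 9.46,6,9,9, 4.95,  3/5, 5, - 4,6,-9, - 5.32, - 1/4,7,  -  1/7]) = [ - 9,  -  5.32, - 4, -1/4, - 1/7,3/5,4.95, 5,6,6,7,9, 9, 9.46]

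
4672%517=19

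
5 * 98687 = 493435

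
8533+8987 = 17520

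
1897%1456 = 441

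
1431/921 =1 + 170/307 = 1.55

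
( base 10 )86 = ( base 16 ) 56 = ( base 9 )105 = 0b1010110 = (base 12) 72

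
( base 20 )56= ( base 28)3M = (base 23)4E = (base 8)152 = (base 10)106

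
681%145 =101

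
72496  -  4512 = 67984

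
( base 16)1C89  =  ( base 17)184c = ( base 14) 293B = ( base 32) 749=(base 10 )7305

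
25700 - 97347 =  - 71647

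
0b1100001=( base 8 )141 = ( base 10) 97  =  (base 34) 2T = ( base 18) 57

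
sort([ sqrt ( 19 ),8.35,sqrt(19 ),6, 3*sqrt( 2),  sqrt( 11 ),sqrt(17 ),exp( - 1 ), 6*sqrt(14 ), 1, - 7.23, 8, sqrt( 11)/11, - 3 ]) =[ - 7.23, - 3, sqrt(11)/11,exp ( - 1 ),1, sqrt ( 11 ), sqrt( 17 ),3*sqrt ( 2), sqrt (19), sqrt (19), 6,8, 8.35,6 *sqrt( 14 )] 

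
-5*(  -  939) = 4695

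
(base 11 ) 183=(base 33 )6E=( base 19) B3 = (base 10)212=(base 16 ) d4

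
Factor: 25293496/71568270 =12646748/35784135= 2^2*3^( - 2)*5^( - 1)*37^1* 85451^1*795203^(-1)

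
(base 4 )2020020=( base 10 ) 8712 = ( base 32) 8g8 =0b10001000001000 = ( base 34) 7I8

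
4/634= 2/317 = 0.01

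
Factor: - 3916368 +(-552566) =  - 2^1*37^1*131^1*461^1 = - 4468934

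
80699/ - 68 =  - 4747/4 = - 1186.75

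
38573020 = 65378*590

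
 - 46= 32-78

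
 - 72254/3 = -24085 + 1/3  =  - 24084.67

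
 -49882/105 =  - 7126/15 = - 475.07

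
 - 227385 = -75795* 3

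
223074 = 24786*9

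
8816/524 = 2204/131= 16.82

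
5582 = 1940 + 3642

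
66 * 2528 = 166848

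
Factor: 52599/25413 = 43^(-1)*89^1 = 89/43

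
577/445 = 1 + 132/445 = 1.30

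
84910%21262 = 21124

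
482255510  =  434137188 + 48118322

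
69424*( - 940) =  - 65258560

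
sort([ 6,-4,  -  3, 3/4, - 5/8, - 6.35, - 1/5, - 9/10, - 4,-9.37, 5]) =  [ - 9.37, - 6.35, - 4, - 4, - 3, - 9/10, - 5/8, - 1/5, 3/4,  5, 6 ]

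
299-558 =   -  259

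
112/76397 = 112/76397 = 0.00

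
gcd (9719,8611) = 1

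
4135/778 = 5 +245/778 = 5.31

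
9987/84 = 118 + 25/28 = 118.89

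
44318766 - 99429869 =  - 55111103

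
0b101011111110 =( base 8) 5376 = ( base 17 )9c9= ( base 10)2814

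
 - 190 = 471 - 661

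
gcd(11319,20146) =7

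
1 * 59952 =59952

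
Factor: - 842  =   - 2^1* 421^1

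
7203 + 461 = 7664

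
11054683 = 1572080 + 9482603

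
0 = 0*769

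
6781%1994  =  799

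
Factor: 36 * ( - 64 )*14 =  - 32256 = -2^9 * 3^2*7^1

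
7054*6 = 42324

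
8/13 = 8/13 = 0.62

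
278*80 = 22240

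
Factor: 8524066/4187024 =2^( - 3 )  *167^(-1)*1567^ ( - 1) * 4262033^1 = 4262033/2093512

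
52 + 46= 98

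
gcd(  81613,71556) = 89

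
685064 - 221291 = 463773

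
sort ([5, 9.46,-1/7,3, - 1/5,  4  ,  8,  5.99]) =[-1/5,-1/7, 3, 4, 5,5.99 , 8, 9.46] 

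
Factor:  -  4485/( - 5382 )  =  2^(-1 )*3^( - 1)*5^1= 5/6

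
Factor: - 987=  - 3^1*7^1 * 47^1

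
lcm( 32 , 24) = 96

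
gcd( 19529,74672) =1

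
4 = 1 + 3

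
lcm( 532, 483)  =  36708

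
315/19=315/19=16.58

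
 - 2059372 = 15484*( -133 )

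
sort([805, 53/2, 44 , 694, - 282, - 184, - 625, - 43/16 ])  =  [ - 625,  -  282, - 184, - 43/16,53/2, 44, 694, 805 ] 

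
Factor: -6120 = -2^3*3^2*5^1* 17^1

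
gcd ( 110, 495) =55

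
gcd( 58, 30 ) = 2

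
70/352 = 35/176 = 0.20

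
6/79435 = 6/79435 = 0.00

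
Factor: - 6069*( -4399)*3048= 2^3*3^2*7^1*17^2 * 53^1*83^1*127^1 = 81374074488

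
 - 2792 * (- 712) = 1987904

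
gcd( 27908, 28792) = 4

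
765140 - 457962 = 307178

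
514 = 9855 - 9341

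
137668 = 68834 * 2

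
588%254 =80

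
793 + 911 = 1704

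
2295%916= 463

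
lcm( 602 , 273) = 23478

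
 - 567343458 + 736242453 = 168898995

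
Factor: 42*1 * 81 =3402 = 2^1*3^5 * 7^1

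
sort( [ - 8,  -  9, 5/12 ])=[ - 9, - 8, 5/12]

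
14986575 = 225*66607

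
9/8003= 9/8003  =  0.00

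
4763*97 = 462011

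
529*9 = 4761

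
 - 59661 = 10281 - 69942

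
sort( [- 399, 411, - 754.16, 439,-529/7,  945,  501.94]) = [-754.16, - 399, - 529/7, 411, 439,  501.94, 945]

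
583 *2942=1715186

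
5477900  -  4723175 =754725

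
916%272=100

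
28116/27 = 1041 + 1/3= 1041.33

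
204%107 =97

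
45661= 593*77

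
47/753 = 47/753= 0.06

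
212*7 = 1484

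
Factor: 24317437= 2417^1*10061^1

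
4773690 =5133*930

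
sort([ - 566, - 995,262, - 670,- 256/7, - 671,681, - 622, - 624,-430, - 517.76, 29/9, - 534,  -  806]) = [ - 995, - 806, - 671, - 670,-624 , - 622, - 566, - 534, -517.76, - 430, - 256/7, 29/9,262,681 ] 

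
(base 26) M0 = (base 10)572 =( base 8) 1074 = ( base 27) l5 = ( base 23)11k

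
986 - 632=354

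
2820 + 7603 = 10423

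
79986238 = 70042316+9943922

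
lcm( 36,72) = 72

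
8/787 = 8/787 = 0.01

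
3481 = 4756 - 1275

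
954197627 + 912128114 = 1866325741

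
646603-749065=-102462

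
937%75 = 37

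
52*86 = 4472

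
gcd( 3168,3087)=9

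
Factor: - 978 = - 2^1*3^1*163^1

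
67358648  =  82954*812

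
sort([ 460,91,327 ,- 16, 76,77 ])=[-16,76,77,91, 327,460] 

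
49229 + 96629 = 145858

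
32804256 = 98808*332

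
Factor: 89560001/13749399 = 3^( - 3)*31^( -1) * 16427^( - 1)*89560001^1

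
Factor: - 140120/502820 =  - 2^1*113^1*811^( - 1) = - 226/811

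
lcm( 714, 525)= 17850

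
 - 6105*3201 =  - 19542105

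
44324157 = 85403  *519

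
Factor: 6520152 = 2^3*3^1*107^1 * 2539^1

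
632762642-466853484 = 165909158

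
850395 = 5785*147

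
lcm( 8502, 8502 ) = 8502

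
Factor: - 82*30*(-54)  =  2^3*3^4*5^1*41^1 = 132840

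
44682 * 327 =14611014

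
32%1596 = 32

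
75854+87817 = 163671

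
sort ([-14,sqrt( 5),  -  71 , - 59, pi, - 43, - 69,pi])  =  [ - 71,-69 , - 59,  -  43, -14 , sqrt(5) , pi,pi]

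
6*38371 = 230226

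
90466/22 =4112 + 1/11 = 4112.09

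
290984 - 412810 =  - 121826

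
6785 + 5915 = 12700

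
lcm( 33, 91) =3003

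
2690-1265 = 1425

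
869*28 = 24332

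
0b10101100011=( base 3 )1220002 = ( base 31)1DF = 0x563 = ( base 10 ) 1379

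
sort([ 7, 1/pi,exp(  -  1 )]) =[ 1/pi,exp (-1),7 ]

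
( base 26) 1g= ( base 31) 1b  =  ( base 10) 42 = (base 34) 18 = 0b101010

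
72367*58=4197286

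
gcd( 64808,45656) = 8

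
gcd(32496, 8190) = 6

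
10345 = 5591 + 4754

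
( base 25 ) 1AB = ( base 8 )1566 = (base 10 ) 886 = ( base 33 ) QS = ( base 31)SI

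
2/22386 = 1/11193= 0.00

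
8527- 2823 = 5704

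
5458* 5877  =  32076666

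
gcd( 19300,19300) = 19300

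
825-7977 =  - 7152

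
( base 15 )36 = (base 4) 303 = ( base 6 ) 123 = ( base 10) 51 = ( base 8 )63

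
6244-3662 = 2582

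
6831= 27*253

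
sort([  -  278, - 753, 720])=[ -753, - 278,  720 ] 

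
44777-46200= -1423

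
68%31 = 6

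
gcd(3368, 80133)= 1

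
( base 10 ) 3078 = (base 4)300012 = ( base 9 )4200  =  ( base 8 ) 6006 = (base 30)3CI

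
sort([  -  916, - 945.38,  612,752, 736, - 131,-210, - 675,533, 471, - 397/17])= [ - 945.38, - 916, - 675, - 210 , - 131, - 397/17,471,533, 612,736,752 ]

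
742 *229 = 169918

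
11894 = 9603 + 2291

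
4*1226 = 4904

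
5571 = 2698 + 2873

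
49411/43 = 1149 + 4/43 = 1149.09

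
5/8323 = 5/8323 = 0.00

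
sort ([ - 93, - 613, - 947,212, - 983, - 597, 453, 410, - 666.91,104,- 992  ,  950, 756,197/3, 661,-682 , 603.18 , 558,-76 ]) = [ - 992,  -  983, - 947 , - 682,- 666.91, - 613 , - 597, - 93, - 76,  197/3,  104,212,410,453, 558,603.18, 661,756 , 950]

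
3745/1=3745 = 3745.00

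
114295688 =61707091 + 52588597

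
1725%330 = 75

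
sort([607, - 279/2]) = [ - 279/2,607]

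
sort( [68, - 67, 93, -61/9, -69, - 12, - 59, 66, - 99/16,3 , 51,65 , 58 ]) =[ - 69, - 67, - 59, - 12, - 61/9,  -  99/16, 3, 51, 58, 65, 66, 68 , 93]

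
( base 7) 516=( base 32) 82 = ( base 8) 402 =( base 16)102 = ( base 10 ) 258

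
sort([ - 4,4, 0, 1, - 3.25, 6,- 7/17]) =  [  -  4,  -  3.25, - 7/17, 0,1 , 4, 6 ]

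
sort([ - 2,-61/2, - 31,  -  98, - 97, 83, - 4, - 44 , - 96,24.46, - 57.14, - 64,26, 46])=[ - 98,-97,-96, - 64 , - 57.14 , - 44, - 31, - 61/2,  -  4,-2,24.46,26, 46, 83 ]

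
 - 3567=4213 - 7780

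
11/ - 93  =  -11/93 = - 0.12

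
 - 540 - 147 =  - 687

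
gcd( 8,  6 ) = 2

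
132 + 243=375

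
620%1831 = 620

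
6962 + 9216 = 16178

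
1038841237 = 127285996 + 911555241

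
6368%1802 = 962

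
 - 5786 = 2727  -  8513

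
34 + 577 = 611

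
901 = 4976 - 4075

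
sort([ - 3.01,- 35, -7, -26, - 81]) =[-81 , - 35, - 26,  -  7,- 3.01] 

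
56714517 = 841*67437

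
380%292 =88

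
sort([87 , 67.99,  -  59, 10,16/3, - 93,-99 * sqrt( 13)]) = [-99*sqrt( 13 ),-93 ,-59,16/3, 10,67.99, 87 ] 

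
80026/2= 40013 =40013.00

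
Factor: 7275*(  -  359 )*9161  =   - 3^1 * 5^2*97^1 * 359^1*9161^1 = - 23926012725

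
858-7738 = - 6880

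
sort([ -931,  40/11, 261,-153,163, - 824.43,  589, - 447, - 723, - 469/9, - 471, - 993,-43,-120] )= [ - 993, - 931,-824.43, - 723,  -  471, - 447, - 153 ,-120, - 469/9, -43,40/11,163, 261 , 589 ] 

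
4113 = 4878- 765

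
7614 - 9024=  - 1410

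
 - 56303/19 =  - 56303/19  =  - 2963.32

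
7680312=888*8649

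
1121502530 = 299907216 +821595314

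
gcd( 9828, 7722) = 702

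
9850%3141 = 427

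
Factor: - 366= -2^1*3^1*61^1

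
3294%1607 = 80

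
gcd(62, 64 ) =2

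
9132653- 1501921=7630732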